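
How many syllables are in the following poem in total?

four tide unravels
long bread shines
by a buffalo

13

Line 1: four(1) + tide(1) + unravels(3) = 5
Line 2: long(1) + bread(1) + shines(1) = 3
Line 3: by(1) + a(1) + buffalo(3) = 5
Total: 5 + 3 + 5 = 13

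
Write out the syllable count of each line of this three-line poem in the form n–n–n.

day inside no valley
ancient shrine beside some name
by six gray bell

Line 1: day (1), inside (2), no (1), valley (2) → 6
Line 2: ancient (2), shrine (1), beside (2), some (1), name (1) → 7
Line 3: by (1), six (1), gray (1), bell (1) → 4

6–7–4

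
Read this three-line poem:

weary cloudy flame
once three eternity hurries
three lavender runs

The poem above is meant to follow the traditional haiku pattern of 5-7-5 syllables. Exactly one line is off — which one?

Line 1: "weary cloudy flame": 2+2+1 = 5 ✓
Line 2: "once three eternity hurries": 1+1+4+2 = 8 (expected 7)
Line 3: "three lavender runs": 1+3+1 = 5 ✓

The second line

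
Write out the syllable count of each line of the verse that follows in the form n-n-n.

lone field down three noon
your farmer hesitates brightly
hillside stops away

Line 1: lone (1), field (1), down (1), three (1), noon (1) → 5
Line 2: your (1), farmer (2), hesitates (3), brightly (2) → 8
Line 3: hillside (2), stops (1), away (2) → 5

5-8-5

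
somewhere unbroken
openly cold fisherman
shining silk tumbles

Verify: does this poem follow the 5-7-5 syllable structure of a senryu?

Line 1: somewhere (2), unbroken (3) → 5 ✓
Line 2: openly (3), cold (1), fisherman (3) → 7 ✓
Line 3: shining (2), silk (1), tumbles (2) → 5 ✓

Yes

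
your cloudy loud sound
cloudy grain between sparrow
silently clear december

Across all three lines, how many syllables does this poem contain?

19

Line 1: "your cloudy loud sound": 1+2+1+1 = 5
Line 2: "cloudy grain between sparrow": 2+1+2+2 = 7
Line 3: "silently clear december": 3+1+3 = 7
Total: 5 + 7 + 7 = 19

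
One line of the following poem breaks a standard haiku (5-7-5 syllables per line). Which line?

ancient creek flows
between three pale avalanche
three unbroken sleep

Line 1: ancient (2), creek (1), flows (1) → 4 (expected 5)
Line 2: between (2), three (1), pale (1), avalanche (3) → 7 ✓
Line 3: three (1), unbroken (3), sleep (1) → 5 ✓

The first line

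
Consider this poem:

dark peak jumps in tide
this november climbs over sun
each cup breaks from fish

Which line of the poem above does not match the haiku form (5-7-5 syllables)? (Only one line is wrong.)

Line 2

Line 1: "dark peak jumps in tide": 1+1+1+1+1 = 5 ✓
Line 2: "this november climbs over sun": 1+3+1+2+1 = 8 (expected 7)
Line 3: "each cup breaks from fish": 1+1+1+1+1 = 5 ✓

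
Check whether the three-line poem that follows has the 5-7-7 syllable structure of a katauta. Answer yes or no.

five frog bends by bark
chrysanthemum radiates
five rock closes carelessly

Line 1: five(1) + frog(1) + bends(1) + by(1) + bark(1) = 5 ✓
Line 2: chrysanthemum(4) + radiates(3) = 7 ✓
Line 3: five(1) + rock(1) + closes(2) + carelessly(3) = 7 ✓

Yes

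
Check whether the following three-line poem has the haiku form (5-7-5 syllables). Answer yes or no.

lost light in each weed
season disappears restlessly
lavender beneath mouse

Line 1: lost(1) + light(1) + in(1) + each(1) + weed(1) = 5 ✓
Line 2: season(2) + disappears(3) + restlessly(3) = 8 (expected 7)
Line 3: lavender(3) + beneath(2) + mouse(1) = 6 (expected 5)

No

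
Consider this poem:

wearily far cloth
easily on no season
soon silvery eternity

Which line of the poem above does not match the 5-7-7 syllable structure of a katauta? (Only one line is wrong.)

The third line

Line 1: wearily(3) + far(1) + cloth(1) = 5 ✓
Line 2: easily(3) + on(1) + no(1) + season(2) = 7 ✓
Line 3: soon(1) + silvery(3) + eternity(4) = 8 (expected 7)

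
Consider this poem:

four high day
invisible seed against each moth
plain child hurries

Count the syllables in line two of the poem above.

9

Line two: "invisible seed against each moth": 4+1+2+1+1 = 9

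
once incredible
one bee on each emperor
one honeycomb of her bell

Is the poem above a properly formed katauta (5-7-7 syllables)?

Yes

Line 1: "once incredible": 1+4 = 5 ✓
Line 2: "one bee on each emperor": 1+1+1+1+3 = 7 ✓
Line 3: "one honeycomb of her bell": 1+3+1+1+1 = 7 ✓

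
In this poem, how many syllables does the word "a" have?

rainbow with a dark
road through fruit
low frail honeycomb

1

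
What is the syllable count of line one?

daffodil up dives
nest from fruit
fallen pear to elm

Line one: daffodil(3) + up(1) + dives(1) = 5

5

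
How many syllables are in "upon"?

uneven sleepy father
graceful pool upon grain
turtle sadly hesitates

2

"upon" has 2 syllables.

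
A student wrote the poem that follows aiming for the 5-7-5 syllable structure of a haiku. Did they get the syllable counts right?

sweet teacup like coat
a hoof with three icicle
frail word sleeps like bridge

Yes

Line 1: sweet(1) + teacup(2) + like(1) + coat(1) = 5 ✓
Line 2: a(1) + hoof(1) + with(1) + three(1) + icicle(3) = 7 ✓
Line 3: frail(1) + word(1) + sleeps(1) + like(1) + bridge(1) = 5 ✓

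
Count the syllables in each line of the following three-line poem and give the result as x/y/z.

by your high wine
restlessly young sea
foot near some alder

Line 1: by (1), your (1), high (1), wine (1) → 4
Line 2: restlessly (3), young (1), sea (1) → 5
Line 3: foot (1), near (1), some (1), alder (2) → 5

4/5/5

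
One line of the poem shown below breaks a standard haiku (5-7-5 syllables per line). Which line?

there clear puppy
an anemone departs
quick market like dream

The first line

Line 1: "there clear puppy": 1+1+2 = 4 (expected 5)
Line 2: "an anemone departs": 1+4+2 = 7 ✓
Line 3: "quick market like dream": 1+2+1+1 = 5 ✓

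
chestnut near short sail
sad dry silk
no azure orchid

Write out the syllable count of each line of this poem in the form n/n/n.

5/3/5

Line 1: "chestnut near short sail": 2+1+1+1 = 5
Line 2: "sad dry silk": 1+1+1 = 3
Line 3: "no azure orchid": 1+2+2 = 5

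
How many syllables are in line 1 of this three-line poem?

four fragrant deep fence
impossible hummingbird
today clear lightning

Line 1: "four fragrant deep fence": 1+2+1+1 = 5

5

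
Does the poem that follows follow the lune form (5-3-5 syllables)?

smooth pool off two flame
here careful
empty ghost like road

Yes

Line 1: smooth (1), pool (1), off (1), two (1), flame (1) → 5 ✓
Line 2: here (1), careful (2) → 3 ✓
Line 3: empty (2), ghost (1), like (1), road (1) → 5 ✓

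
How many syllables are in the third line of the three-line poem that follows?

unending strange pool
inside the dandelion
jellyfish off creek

5

The third line: "jellyfish off creek": 3+1+1 = 5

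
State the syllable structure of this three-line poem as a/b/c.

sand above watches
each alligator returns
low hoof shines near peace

Line 1: sand (1), above (2), watches (2) → 5
Line 2: each (1), alligator (4), returns (2) → 7
Line 3: low (1), hoof (1), shines (1), near (1), peace (1) → 5

5/7/5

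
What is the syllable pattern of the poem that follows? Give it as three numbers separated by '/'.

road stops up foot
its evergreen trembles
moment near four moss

4/6/5

Line 1: road(1) + stops(1) + up(1) + foot(1) = 4
Line 2: its(1) + evergreen(3) + trembles(2) = 6
Line 3: moment(2) + near(1) + four(1) + moss(1) = 5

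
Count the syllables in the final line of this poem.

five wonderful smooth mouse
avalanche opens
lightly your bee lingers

6

The final line: "lightly your bee lingers": 2+1+1+2 = 6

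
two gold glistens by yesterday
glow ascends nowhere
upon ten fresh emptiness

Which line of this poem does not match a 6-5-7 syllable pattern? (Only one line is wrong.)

Line 1

Line 1: "two gold glistens by yesterday": 1+1+2+1+3 = 8 (expected 6)
Line 2: "glow ascends nowhere": 1+2+2 = 5 ✓
Line 3: "upon ten fresh emptiness": 2+1+1+3 = 7 ✓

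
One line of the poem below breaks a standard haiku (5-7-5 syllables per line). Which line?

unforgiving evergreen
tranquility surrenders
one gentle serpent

Line 1: "unforgiving evergreen": 4+3 = 7 (expected 5)
Line 2: "tranquility surrenders": 4+3 = 7 ✓
Line 3: "one gentle serpent": 1+2+2 = 5 ✓

The first line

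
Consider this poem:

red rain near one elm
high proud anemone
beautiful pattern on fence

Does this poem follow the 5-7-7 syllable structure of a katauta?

Line 1: red (1), rain (1), near (1), one (1), elm (1) → 5 ✓
Line 2: high (1), proud (1), anemone (4) → 6 (expected 7)
Line 3: beautiful (3), pattern (2), on (1), fence (1) → 7 ✓

No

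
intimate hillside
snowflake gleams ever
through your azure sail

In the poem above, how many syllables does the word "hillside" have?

2

"hillside" has 2 syllables.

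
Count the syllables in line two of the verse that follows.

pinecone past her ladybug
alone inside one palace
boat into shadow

Line two: alone (2), inside (2), one (1), palace (2) → 7

7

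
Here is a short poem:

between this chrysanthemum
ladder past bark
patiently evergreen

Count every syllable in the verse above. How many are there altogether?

17

Line 1: between(2) + this(1) + chrysanthemum(4) = 7
Line 2: ladder(2) + past(1) + bark(1) = 4
Line 3: patiently(3) + evergreen(3) = 6
Total: 7 + 4 + 6 = 17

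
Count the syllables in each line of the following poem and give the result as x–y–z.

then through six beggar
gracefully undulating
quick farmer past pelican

Line 1: then(1) + through(1) + six(1) + beggar(2) = 5
Line 2: gracefully(3) + undulating(4) = 7
Line 3: quick(1) + farmer(2) + past(1) + pelican(3) = 7

5–7–7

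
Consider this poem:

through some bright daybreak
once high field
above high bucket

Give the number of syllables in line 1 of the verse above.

5

Line 1: "through some bright daybreak": 1+1+1+2 = 5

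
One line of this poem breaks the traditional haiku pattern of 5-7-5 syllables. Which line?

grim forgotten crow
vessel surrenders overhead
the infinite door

Line 1: grim(1) + forgotten(3) + crow(1) = 5 ✓
Line 2: vessel(2) + surrenders(3) + overhead(3) = 8 (expected 7)
Line 3: the(1) + infinite(3) + door(1) = 5 ✓

The second line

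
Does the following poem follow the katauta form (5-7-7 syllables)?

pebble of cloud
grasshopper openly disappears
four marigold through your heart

No

Line 1: pebble (2), of (1), cloud (1) → 4 (expected 5)
Line 2: grasshopper (3), openly (3), disappears (3) → 9 (expected 7)
Line 3: four (1), marigold (3), through (1), your (1), heart (1) → 7 ✓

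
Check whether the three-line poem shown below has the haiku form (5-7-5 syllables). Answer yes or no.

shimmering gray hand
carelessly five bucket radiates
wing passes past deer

No

Line 1: "shimmering gray hand": 3+1+1 = 5 ✓
Line 2: "carelessly five bucket radiates": 3+1+2+3 = 9 (expected 7)
Line 3: "wing passes past deer": 1+2+1+1 = 5 ✓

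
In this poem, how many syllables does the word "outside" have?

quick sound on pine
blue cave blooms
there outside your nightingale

2

"outside" has 2 syllables.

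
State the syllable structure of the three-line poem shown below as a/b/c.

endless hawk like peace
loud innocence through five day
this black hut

Line 1: "endless hawk like peace": 2+1+1+1 = 5
Line 2: "loud innocence through five day": 1+3+1+1+1 = 7
Line 3: "this black hut": 1+1+1 = 3

5/7/3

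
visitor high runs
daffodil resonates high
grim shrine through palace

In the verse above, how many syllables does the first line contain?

5

The first line: visitor (3), high (1), runs (1) → 5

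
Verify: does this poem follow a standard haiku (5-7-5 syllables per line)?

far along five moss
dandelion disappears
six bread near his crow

Line 1: far(1) + along(2) + five(1) + moss(1) = 5 ✓
Line 2: dandelion(4) + disappears(3) = 7 ✓
Line 3: six(1) + bread(1) + near(1) + his(1) + crow(1) = 5 ✓

Yes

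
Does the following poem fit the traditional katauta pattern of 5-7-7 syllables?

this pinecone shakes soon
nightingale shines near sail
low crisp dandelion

No

Line 1: this (1), pinecone (2), shakes (1), soon (1) → 5 ✓
Line 2: nightingale (3), shines (1), near (1), sail (1) → 6 (expected 7)
Line 3: low (1), crisp (1), dandelion (4) → 6 (expected 7)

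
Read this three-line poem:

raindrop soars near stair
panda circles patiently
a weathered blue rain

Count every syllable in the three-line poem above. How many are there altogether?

Line 1: raindrop (2), soars (1), near (1), stair (1) → 5
Line 2: panda (2), circles (2), patiently (3) → 7
Line 3: a (1), weathered (2), blue (1), rain (1) → 5
Total: 5 + 7 + 5 = 17

17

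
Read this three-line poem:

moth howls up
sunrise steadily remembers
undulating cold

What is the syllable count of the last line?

The last line: "undulating cold": 4+1 = 5

5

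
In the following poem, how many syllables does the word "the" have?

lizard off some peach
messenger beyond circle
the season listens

"the" has 1 syllable.

1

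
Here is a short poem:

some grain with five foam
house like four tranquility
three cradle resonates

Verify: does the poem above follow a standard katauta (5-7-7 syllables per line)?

No

Line 1: some (1), grain (1), with (1), five (1), foam (1) → 5 ✓
Line 2: house (1), like (1), four (1), tranquility (4) → 7 ✓
Line 3: three (1), cradle (2), resonates (3) → 6 (expected 7)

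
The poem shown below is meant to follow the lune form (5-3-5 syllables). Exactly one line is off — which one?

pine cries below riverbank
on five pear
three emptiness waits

Line 1: pine (1), cries (1), below (2), riverbank (3) → 7 (expected 5)
Line 2: on (1), five (1), pear (1) → 3 ✓
Line 3: three (1), emptiness (3), waits (1) → 5 ✓

The first line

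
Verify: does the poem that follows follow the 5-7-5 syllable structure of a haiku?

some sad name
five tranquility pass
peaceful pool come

No

Line 1: some (1), sad (1), name (1) → 3 (expected 5)
Line 2: five (1), tranquility (4), pass (1) → 6 (expected 7)
Line 3: peaceful (2), pool (1), come (1) → 4 (expected 5)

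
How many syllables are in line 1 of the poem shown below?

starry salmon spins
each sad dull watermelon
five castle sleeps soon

Line 1: starry (2), salmon (2), spins (1) → 5

5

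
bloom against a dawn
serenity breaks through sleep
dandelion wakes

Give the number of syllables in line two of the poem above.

Line two: serenity(4) + breaks(1) + through(1) + sleep(1) = 7

7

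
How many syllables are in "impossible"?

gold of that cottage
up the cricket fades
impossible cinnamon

4

"impossible" has 4 syllables.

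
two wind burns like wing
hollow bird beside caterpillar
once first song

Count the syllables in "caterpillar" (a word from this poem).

4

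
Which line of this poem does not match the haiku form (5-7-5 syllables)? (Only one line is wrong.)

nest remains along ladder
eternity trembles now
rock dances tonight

Line 1: "nest remains along ladder": 1+2+2+2 = 7 (expected 5)
Line 2: "eternity trembles now": 4+2+1 = 7 ✓
Line 3: "rock dances tonight": 1+2+2 = 5 ✓

The first line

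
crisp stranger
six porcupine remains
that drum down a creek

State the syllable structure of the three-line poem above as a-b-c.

Line 1: crisp(1) + stranger(2) = 3
Line 2: six(1) + porcupine(3) + remains(2) = 6
Line 3: that(1) + drum(1) + down(1) + a(1) + creek(1) = 5

3-6-5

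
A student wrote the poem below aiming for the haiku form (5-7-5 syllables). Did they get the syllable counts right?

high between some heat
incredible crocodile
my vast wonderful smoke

No

Line 1: high(1) + between(2) + some(1) + heat(1) = 5 ✓
Line 2: incredible(4) + crocodile(3) = 7 ✓
Line 3: my(1) + vast(1) + wonderful(3) + smoke(1) = 6 (expected 5)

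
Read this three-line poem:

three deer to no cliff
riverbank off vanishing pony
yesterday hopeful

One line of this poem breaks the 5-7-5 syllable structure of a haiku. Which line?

Line 2

Line 1: three(1) + deer(1) + to(1) + no(1) + cliff(1) = 5 ✓
Line 2: riverbank(3) + off(1) + vanishing(3) + pony(2) = 9 (expected 7)
Line 3: yesterday(3) + hopeful(2) = 5 ✓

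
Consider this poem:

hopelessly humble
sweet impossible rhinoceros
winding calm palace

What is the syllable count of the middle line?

The middle line: sweet (1), impossible (4), rhinoceros (4) → 9

9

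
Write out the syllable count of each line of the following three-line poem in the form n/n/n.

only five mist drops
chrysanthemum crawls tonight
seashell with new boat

Line 1: only(2) + five(1) + mist(1) + drops(1) = 5
Line 2: chrysanthemum(4) + crawls(1) + tonight(2) = 7
Line 3: seashell(2) + with(1) + new(1) + boat(1) = 5

5/7/5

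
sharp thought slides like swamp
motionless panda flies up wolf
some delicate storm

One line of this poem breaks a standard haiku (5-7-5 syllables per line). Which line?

Line 1: "sharp thought slides like swamp": 1+1+1+1+1 = 5 ✓
Line 2: "motionless panda flies up wolf": 3+2+1+1+1 = 8 (expected 7)
Line 3: "some delicate storm": 1+3+1 = 5 ✓

The second line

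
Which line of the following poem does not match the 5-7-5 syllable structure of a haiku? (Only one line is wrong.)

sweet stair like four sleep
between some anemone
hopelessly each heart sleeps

Line 1: sweet(1) + stair(1) + like(1) + four(1) + sleep(1) = 5 ✓
Line 2: between(2) + some(1) + anemone(4) = 7 ✓
Line 3: hopelessly(3) + each(1) + heart(1) + sleeps(1) = 6 (expected 5)

The third line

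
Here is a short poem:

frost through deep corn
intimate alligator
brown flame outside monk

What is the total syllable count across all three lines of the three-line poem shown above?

16

Line 1: "frost through deep corn": 1+1+1+1 = 4
Line 2: "intimate alligator": 3+4 = 7
Line 3: "brown flame outside monk": 1+1+2+1 = 5
Total: 4 + 7 + 5 = 16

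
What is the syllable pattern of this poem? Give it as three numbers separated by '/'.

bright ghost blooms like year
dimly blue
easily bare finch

5/3/5

Line 1: bright(1) + ghost(1) + blooms(1) + like(1) + year(1) = 5
Line 2: dimly(2) + blue(1) = 3
Line 3: easily(3) + bare(1) + finch(1) = 5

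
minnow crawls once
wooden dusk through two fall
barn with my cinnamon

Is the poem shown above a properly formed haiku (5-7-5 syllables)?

No

Line 1: minnow(2) + crawls(1) + once(1) = 4 (expected 5)
Line 2: wooden(2) + dusk(1) + through(1) + two(1) + fall(1) = 6 (expected 7)
Line 3: barn(1) + with(1) + my(1) + cinnamon(3) = 6 (expected 5)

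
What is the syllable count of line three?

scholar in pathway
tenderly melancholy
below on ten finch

5

Line three: below (2), on (1), ten (1), finch (1) → 5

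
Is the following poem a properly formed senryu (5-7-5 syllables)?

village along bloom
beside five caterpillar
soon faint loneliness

Line 1: "village along bloom": 2+2+1 = 5 ✓
Line 2: "beside five caterpillar": 2+1+4 = 7 ✓
Line 3: "soon faint loneliness": 1+1+3 = 5 ✓

Yes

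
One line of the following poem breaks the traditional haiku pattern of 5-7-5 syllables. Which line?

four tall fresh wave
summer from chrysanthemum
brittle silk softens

Line 1: four(1) + tall(1) + fresh(1) + wave(1) = 4 (expected 5)
Line 2: summer(2) + from(1) + chrysanthemum(4) = 7 ✓
Line 3: brittle(2) + silk(1) + softens(2) = 5 ✓

Line 1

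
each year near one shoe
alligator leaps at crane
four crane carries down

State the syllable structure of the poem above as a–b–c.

5–7–5

Line 1: each(1) + year(1) + near(1) + one(1) + shoe(1) = 5
Line 2: alligator(4) + leaps(1) + at(1) + crane(1) = 7
Line 3: four(1) + crane(1) + carries(2) + down(1) = 5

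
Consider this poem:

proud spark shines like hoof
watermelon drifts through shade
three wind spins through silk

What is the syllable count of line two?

7

Line two: watermelon(4) + drifts(1) + through(1) + shade(1) = 7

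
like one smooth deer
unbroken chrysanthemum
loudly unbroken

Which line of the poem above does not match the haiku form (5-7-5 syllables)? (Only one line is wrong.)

Line 1: like (1), one (1), smooth (1), deer (1) → 4 (expected 5)
Line 2: unbroken (3), chrysanthemum (4) → 7 ✓
Line 3: loudly (2), unbroken (3) → 5 ✓

Line 1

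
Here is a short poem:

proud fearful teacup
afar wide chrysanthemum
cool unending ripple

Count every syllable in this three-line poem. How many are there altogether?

Line 1: "proud fearful teacup": 1+2+2 = 5
Line 2: "afar wide chrysanthemum": 2+1+4 = 7
Line 3: "cool unending ripple": 1+3+2 = 6
Total: 5 + 7 + 6 = 18

18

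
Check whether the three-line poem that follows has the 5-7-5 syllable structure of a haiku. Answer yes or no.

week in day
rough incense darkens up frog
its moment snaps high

No

Line 1: "week in day": 1+1+1 = 3 (expected 5)
Line 2: "rough incense darkens up frog": 1+2+2+1+1 = 7 ✓
Line 3: "its moment snaps high": 1+2+1+1 = 5 ✓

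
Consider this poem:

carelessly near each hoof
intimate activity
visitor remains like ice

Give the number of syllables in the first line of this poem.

The first line: carelessly(3) + near(1) + each(1) + hoof(1) = 6

6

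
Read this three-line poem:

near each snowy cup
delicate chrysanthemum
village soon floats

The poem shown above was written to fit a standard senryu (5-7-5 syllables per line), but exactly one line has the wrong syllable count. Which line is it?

The third line

Line 1: near (1), each (1), snowy (2), cup (1) → 5 ✓
Line 2: delicate (3), chrysanthemum (4) → 7 ✓
Line 3: village (2), soon (1), floats (1) → 4 (expected 5)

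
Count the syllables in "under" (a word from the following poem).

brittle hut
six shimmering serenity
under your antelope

2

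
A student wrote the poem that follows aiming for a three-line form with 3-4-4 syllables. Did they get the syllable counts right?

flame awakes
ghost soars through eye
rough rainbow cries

Yes

Line 1: "flame awakes": 1+2 = 3 ✓
Line 2: "ghost soars through eye": 1+1+1+1 = 4 ✓
Line 3: "rough rainbow cries": 1+2+1 = 4 ✓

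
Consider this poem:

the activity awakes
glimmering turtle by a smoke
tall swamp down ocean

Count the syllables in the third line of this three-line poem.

The third line: tall (1), swamp (1), down (1), ocean (2) → 5

5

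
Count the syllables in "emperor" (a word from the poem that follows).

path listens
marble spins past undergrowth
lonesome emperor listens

"emperor" has 3 syllables.

3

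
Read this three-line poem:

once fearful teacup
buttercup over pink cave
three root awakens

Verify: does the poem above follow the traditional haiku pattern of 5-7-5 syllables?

Yes

Line 1: once(1) + fearful(2) + teacup(2) = 5 ✓
Line 2: buttercup(3) + over(2) + pink(1) + cave(1) = 7 ✓
Line 3: three(1) + root(1) + awakens(3) = 5 ✓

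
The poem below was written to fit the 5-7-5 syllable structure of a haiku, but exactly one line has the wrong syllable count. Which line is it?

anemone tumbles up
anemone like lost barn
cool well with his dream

Line 1: anemone (4), tumbles (2), up (1) → 7 (expected 5)
Line 2: anemone (4), like (1), lost (1), barn (1) → 7 ✓
Line 3: cool (1), well (1), with (1), his (1), dream (1) → 5 ✓

The first line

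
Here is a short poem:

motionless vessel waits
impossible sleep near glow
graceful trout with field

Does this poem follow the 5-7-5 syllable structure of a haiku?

Line 1: "motionless vessel waits": 3+2+1 = 6 (expected 5)
Line 2: "impossible sleep near glow": 4+1+1+1 = 7 ✓
Line 3: "graceful trout with field": 2+1+1+1 = 5 ✓

No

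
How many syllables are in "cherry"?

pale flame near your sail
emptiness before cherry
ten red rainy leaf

2

"cherry" has 2 syllables.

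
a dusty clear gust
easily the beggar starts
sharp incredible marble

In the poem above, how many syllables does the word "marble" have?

"marble" has 2 syllables.

2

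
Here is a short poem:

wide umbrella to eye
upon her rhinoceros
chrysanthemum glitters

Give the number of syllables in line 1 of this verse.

Line 1: "wide umbrella to eye": 1+3+1+1 = 6

6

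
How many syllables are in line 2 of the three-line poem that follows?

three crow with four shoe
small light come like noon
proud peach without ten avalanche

Line 2: small (1), light (1), come (1), like (1), noon (1) → 5

5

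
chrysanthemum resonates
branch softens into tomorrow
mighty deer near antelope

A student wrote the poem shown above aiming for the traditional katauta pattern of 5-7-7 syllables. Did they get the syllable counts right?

No

Line 1: chrysanthemum(4) + resonates(3) = 7 (expected 5)
Line 2: branch(1) + softens(2) + into(2) + tomorrow(3) = 8 (expected 7)
Line 3: mighty(2) + deer(1) + near(1) + antelope(3) = 7 ✓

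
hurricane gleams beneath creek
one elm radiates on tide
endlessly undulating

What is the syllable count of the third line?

7

The third line: "endlessly undulating": 3+4 = 7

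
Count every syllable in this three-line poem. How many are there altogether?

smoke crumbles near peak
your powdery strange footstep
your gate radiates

17

Line 1: smoke (1), crumbles (2), near (1), peak (1) → 5
Line 2: your (1), powdery (3), strange (1), footstep (2) → 7
Line 3: your (1), gate (1), radiates (3) → 5
Total: 5 + 7 + 5 = 17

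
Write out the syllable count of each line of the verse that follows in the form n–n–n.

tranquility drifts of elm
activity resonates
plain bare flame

7–7–3

Line 1: tranquility(4) + drifts(1) + of(1) + elm(1) = 7
Line 2: activity(4) + resonates(3) = 7
Line 3: plain(1) + bare(1) + flame(1) = 3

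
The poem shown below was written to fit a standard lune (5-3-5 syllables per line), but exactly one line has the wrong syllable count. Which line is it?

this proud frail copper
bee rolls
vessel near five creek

Line 1: this (1), proud (1), frail (1), copper (2) → 5 ✓
Line 2: bee (1), rolls (1) → 2 (expected 3)
Line 3: vessel (2), near (1), five (1), creek (1) → 5 ✓

Line 2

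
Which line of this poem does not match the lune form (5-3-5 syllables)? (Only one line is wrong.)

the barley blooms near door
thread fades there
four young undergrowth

Line 1

Line 1: the(1) + barley(2) + blooms(1) + near(1) + door(1) = 6 (expected 5)
Line 2: thread(1) + fades(1) + there(1) = 3 ✓
Line 3: four(1) + young(1) + undergrowth(3) = 5 ✓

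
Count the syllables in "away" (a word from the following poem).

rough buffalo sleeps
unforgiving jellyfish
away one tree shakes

2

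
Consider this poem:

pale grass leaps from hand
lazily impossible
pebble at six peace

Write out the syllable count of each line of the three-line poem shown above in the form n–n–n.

5–7–5

Line 1: "pale grass leaps from hand": 1+1+1+1+1 = 5
Line 2: "lazily impossible": 3+4 = 7
Line 3: "pebble at six peace": 2+1+1+1 = 5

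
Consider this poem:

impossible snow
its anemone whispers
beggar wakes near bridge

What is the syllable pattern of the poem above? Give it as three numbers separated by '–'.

5–7–5

Line 1: impossible(4) + snow(1) = 5
Line 2: its(1) + anemone(4) + whispers(2) = 7
Line 3: beggar(2) + wakes(1) + near(1) + bridge(1) = 5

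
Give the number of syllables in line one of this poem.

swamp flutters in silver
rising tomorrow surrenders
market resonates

Line one: "swamp flutters in silver": 1+2+1+2 = 6

6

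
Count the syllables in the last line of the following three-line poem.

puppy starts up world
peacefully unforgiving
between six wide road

5

The last line: "between six wide road": 2+1+1+1 = 5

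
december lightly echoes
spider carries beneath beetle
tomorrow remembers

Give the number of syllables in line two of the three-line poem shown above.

8

Line two: spider(2) + carries(2) + beneath(2) + beetle(2) = 8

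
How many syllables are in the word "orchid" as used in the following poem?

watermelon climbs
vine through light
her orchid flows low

2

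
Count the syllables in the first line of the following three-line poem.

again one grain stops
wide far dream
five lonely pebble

The first line: "again one grain stops": 2+1+1+1 = 5

5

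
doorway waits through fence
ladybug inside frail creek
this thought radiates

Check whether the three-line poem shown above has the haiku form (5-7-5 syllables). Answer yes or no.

Line 1: doorway (2), waits (1), through (1), fence (1) → 5 ✓
Line 2: ladybug (3), inside (2), frail (1), creek (1) → 7 ✓
Line 3: this (1), thought (1), radiates (3) → 5 ✓

Yes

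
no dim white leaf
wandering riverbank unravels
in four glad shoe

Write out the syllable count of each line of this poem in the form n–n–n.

4–9–4

Line 1: "no dim white leaf": 1+1+1+1 = 4
Line 2: "wandering riverbank unravels": 3+3+3 = 9
Line 3: "in four glad shoe": 1+1+1+1 = 4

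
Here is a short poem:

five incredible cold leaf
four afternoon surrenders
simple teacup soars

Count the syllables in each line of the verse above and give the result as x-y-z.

7-7-5

Line 1: five(1) + incredible(4) + cold(1) + leaf(1) = 7
Line 2: four(1) + afternoon(3) + surrenders(3) = 7
Line 3: simple(2) + teacup(2) + soars(1) = 5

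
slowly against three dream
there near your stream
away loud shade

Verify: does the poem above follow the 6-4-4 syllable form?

Yes

Line 1: slowly(2) + against(2) + three(1) + dream(1) = 6 ✓
Line 2: there(1) + near(1) + your(1) + stream(1) = 4 ✓
Line 3: away(2) + loud(1) + shade(1) = 4 ✓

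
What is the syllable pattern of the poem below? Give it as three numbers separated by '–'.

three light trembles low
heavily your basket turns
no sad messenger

5–7–5

Line 1: three(1) + light(1) + trembles(2) + low(1) = 5
Line 2: heavily(3) + your(1) + basket(2) + turns(1) = 7
Line 3: no(1) + sad(1) + messenger(3) = 5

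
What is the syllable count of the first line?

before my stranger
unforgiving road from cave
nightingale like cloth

The first line: before (2), my (1), stranger (2) → 5

5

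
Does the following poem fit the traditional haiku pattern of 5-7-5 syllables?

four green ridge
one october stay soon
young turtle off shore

No

Line 1: four(1) + green(1) + ridge(1) = 3 (expected 5)
Line 2: one(1) + october(3) + stay(1) + soon(1) = 6 (expected 7)
Line 3: young(1) + turtle(2) + off(1) + shore(1) = 5 ✓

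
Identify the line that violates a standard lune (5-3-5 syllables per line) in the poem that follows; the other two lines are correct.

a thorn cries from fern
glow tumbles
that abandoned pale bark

Line 1: "a thorn cries from fern": 1+1+1+1+1 = 5 ✓
Line 2: "glow tumbles": 1+2 = 3 ✓
Line 3: "that abandoned pale bark": 1+3+1+1 = 6 (expected 5)

Line 3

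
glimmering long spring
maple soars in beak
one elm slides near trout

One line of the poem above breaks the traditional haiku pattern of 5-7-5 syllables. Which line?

Line 2

Line 1: "glimmering long spring": 3+1+1 = 5 ✓
Line 2: "maple soars in beak": 2+1+1+1 = 5 (expected 7)
Line 3: "one elm slides near trout": 1+1+1+1+1 = 5 ✓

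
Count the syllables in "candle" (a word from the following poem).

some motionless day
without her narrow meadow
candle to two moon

2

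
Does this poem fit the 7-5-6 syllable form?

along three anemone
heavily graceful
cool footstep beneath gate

Yes

Line 1: "along three anemone": 2+1+4 = 7 ✓
Line 2: "heavily graceful": 3+2 = 5 ✓
Line 3: "cool footstep beneath gate": 1+2+2+1 = 6 ✓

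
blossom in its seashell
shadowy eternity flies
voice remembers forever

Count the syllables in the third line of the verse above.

7

The third line: voice(1) + remembers(3) + forever(3) = 7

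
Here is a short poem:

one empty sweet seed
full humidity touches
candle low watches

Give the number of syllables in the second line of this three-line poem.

The second line: full(1) + humidity(4) + touches(2) = 7

7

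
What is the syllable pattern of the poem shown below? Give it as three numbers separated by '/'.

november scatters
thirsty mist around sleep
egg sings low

Line 1: november(3) + scatters(2) = 5
Line 2: thirsty(2) + mist(1) + around(2) + sleep(1) = 6
Line 3: egg(1) + sings(1) + low(1) = 3

5/6/3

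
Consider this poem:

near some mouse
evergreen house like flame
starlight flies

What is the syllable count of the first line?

3

The first line: "near some mouse": 1+1+1 = 3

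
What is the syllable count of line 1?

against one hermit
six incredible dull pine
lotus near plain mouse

5

Line 1: against(2) + one(1) + hermit(2) = 5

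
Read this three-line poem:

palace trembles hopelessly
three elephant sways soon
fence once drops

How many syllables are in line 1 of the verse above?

7

Line 1: "palace trembles hopelessly": 2+2+3 = 7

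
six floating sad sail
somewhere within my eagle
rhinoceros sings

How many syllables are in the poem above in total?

Line 1: six (1), floating (2), sad (1), sail (1) → 5
Line 2: somewhere (2), within (2), my (1), eagle (2) → 7
Line 3: rhinoceros (4), sings (1) → 5
Total: 5 + 7 + 5 = 17

17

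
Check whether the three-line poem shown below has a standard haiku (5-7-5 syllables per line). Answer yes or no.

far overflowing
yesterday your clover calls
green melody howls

Line 1: far(1) + overflowing(4) = 5 ✓
Line 2: yesterday(3) + your(1) + clover(2) + calls(1) = 7 ✓
Line 3: green(1) + melody(3) + howls(1) = 5 ✓

Yes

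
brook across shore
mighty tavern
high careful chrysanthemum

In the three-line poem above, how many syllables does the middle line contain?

4

The middle line: mighty (2), tavern (2) → 4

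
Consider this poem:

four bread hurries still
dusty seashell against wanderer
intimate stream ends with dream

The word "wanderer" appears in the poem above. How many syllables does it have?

3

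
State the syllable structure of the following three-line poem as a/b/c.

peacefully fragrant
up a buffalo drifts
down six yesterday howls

5/6/6

Line 1: peacefully(3) + fragrant(2) = 5
Line 2: up(1) + a(1) + buffalo(3) + drifts(1) = 6
Line 3: down(1) + six(1) + yesterday(3) + howls(1) = 6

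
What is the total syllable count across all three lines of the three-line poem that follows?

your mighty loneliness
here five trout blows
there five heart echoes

Line 1: "your mighty loneliness": 1+2+3 = 6
Line 2: "here five trout blows": 1+1+1+1 = 4
Line 3: "there five heart echoes": 1+1+1+2 = 5
Total: 6 + 4 + 5 = 15

15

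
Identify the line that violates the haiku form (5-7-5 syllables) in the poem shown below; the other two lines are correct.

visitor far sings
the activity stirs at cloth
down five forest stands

The second line

Line 1: visitor (3), far (1), sings (1) → 5 ✓
Line 2: the (1), activity (4), stirs (1), at (1), cloth (1) → 8 (expected 7)
Line 3: down (1), five (1), forest (2), stands (1) → 5 ✓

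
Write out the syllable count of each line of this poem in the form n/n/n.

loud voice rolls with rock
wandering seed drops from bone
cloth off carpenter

5/7/5

Line 1: "loud voice rolls with rock": 1+1+1+1+1 = 5
Line 2: "wandering seed drops from bone": 3+1+1+1+1 = 7
Line 3: "cloth off carpenter": 1+1+3 = 5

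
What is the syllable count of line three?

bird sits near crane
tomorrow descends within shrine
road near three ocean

Line three: "road near three ocean": 1+1+1+2 = 5

5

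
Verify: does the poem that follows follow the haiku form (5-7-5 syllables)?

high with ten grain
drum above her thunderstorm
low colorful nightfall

Line 1: "high with ten grain": 1+1+1+1 = 4 (expected 5)
Line 2: "drum above her thunderstorm": 1+2+1+3 = 7 ✓
Line 3: "low colorful nightfall": 1+3+2 = 6 (expected 5)

No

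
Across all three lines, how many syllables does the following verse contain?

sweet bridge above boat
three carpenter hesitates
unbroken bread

16

Line 1: sweet(1) + bridge(1) + above(2) + boat(1) = 5
Line 2: three(1) + carpenter(3) + hesitates(3) = 7
Line 3: unbroken(3) + bread(1) = 4
Total: 5 + 7 + 4 = 16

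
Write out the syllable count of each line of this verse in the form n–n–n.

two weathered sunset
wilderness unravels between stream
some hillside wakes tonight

Line 1: two(1) + weathered(2) + sunset(2) = 5
Line 2: wilderness(3) + unravels(3) + between(2) + stream(1) = 9
Line 3: some(1) + hillside(2) + wakes(1) + tonight(2) = 6

5–9–6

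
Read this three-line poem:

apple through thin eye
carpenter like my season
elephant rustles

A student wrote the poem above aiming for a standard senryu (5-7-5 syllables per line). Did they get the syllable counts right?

Line 1: apple(2) + through(1) + thin(1) + eye(1) = 5 ✓
Line 2: carpenter(3) + like(1) + my(1) + season(2) = 7 ✓
Line 3: elephant(3) + rustles(2) = 5 ✓

Yes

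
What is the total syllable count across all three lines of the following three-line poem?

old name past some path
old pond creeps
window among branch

Line 1: "old name past some path": 1+1+1+1+1 = 5
Line 2: "old pond creeps": 1+1+1 = 3
Line 3: "window among branch": 2+2+1 = 5
Total: 5 + 3 + 5 = 13

13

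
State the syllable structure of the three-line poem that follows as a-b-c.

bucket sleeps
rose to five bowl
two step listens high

3-4-5

Line 1: bucket(2) + sleeps(1) = 3
Line 2: rose(1) + to(1) + five(1) + bowl(1) = 4
Line 3: two(1) + step(1) + listens(2) + high(1) = 5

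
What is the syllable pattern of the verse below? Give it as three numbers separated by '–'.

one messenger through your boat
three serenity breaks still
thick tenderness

Line 1: one (1), messenger (3), through (1), your (1), boat (1) → 7
Line 2: three (1), serenity (4), breaks (1), still (1) → 7
Line 3: thick (1), tenderness (3) → 4

7–7–4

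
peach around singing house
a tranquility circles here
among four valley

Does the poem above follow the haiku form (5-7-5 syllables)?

Line 1: peach (1), around (2), singing (2), house (1) → 6 (expected 5)
Line 2: a (1), tranquility (4), circles (2), here (1) → 8 (expected 7)
Line 3: among (2), four (1), valley (2) → 5 ✓

No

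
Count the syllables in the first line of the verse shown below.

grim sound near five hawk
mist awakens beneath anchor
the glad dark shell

The first line: grim (1), sound (1), near (1), five (1), hawk (1) → 5

5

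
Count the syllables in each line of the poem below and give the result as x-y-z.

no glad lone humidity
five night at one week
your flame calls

Line 1: no (1), glad (1), lone (1), humidity (4) → 7
Line 2: five (1), night (1), at (1), one (1), week (1) → 5
Line 3: your (1), flame (1), calls (1) → 3

7-5-3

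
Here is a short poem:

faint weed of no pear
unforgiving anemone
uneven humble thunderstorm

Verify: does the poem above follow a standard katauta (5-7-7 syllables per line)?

Line 1: faint (1), weed (1), of (1), no (1), pear (1) → 5 ✓
Line 2: unforgiving (4), anemone (4) → 8 (expected 7)
Line 3: uneven (3), humble (2), thunderstorm (3) → 8 (expected 7)

No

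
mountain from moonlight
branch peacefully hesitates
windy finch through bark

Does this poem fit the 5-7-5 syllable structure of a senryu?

Yes

Line 1: mountain(2) + from(1) + moonlight(2) = 5 ✓
Line 2: branch(1) + peacefully(3) + hesitates(3) = 7 ✓
Line 3: windy(2) + finch(1) + through(1) + bark(1) = 5 ✓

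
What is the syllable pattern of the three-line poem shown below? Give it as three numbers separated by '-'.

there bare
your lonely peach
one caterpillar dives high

2-4-7

Line 1: "there bare": 1+1 = 2
Line 2: "your lonely peach": 1+2+1 = 4
Line 3: "one caterpillar dives high": 1+4+1+1 = 7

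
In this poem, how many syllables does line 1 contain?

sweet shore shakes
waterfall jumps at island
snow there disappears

3

Line 1: "sweet shore shakes": 1+1+1 = 3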